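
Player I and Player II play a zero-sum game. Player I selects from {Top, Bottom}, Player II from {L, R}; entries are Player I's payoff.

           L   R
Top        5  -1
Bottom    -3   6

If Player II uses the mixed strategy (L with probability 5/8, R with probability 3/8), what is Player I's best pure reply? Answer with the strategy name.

Expected payoff of Top: (5/8)·5 + (3/8)·(-1) = 11/4.
Expected payoff of Bottom: (5/8)·(-3) + (3/8)·6 = 3/8.
The largest is 11/4, so Player I's best response is Top.

Top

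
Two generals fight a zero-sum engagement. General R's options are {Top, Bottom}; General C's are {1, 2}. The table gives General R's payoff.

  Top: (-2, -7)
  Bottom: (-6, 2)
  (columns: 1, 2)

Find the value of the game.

Row minima: Top → -7, Bottom → -6; maximin = -6.
Column maxima: 1 → -2, 2 → 2; minimax = -2.
-6 ≠ -2, so there is no saddle point; optimal play is mixed.
Let General R play Top with probability p. Expected payoff against 1: (-2)p + (-6)(1−p) = 4p − 6; against 2: (-7)p + 2(1−p) = −9p + 2.
Setting these equal: 4p − 6 = −9p + 2 ⇒ 13p = 8 ⇒ p = 8/13, and the value is (4)·(8/13) − 6 = -46/13.
For General C: with q = P(1), equating Top's and Bottom's payoffs gives 5q − 7 = −8q + 2 ⇒ q = 9/13.

-46/13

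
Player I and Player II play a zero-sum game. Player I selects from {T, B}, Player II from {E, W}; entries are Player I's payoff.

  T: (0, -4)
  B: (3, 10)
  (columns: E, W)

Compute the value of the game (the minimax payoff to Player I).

3

Row minima: T → -4, B → 3; maximin = 3.
Column maxima: E → 3, W → 10; minimax = 3.
Since maximin = minimax = 3, there is a saddle point and the value is 3.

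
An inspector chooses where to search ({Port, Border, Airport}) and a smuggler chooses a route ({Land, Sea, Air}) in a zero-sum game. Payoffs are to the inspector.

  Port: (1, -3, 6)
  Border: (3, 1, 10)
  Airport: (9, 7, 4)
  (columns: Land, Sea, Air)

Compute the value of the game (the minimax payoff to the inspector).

11/2

Row minima: Port → -3, Border → 1, Airport → 4; maximin = 4.
Column maxima: Land → 9, Sea → 7, Air → 10; minimax = 7.
4 ≠ 7, so there is no saddle point; optimal play is mixed.
Port is strictly dominated by Border, so the inspector never plays it.
Land is strictly dominated by Sea (it gives the inspector strictly more in every row), so the smuggler never plays it.
On the remaining 2×2 (Border, Airport vs Sea, Air):
Let the inspector play Border with probability p. Expected payoff against Sea: 1p + 7(1−p) = −6p + 7; against Air: 10p + 4(1−p) = 6p + 4.
Setting these equal: −6p + 7 = 6p + 4 ⇒ −12p = -3 ⇒ p = 1/4, and the value is (-6)·(1/4) + 7 = 11/2.
For the smuggler: with q = P(Sea), equating Border's and Airport's payoffs gives −9q + 10 = 3q + 4 ⇒ q = 1/2.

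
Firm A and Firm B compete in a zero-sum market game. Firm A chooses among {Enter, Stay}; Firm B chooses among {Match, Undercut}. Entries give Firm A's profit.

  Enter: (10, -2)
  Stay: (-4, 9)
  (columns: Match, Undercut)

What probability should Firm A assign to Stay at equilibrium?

Row minima: Enter → -2, Stay → -4; maximin = -2.
Column maxima: Match → 10, Undercut → 9; minimax = 9.
-2 ≠ 9, so there is no saddle point; optimal play is mixed.
Let Firm A play Enter with probability p. Expected payoff against Match: 10p + (-4)(1−p) = 14p − 4; against Undercut: (-2)p + 9(1−p) = −11p + 9.
Setting these equal: 14p − 4 = −11p + 9 ⇒ 25p = 13 ⇒ p = 13/25, and the value is (14)·(13/25) − 4 = 82/25.
For Firm B: with q = P(Match), equating Enter's and Stay's payoffs gives 12q − 2 = −13q + 9 ⇒ q = 11/25.

12/25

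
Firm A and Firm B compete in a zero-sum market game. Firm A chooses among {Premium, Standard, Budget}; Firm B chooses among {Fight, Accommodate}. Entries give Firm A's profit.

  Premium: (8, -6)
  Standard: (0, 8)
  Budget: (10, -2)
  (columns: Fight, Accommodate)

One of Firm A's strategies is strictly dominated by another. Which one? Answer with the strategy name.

Budget gives a strictly higher payoff than Premium against every column: 10 > 8, -2 > -6.
So Premium is strictly dominated and Firm A never plays it.

Premium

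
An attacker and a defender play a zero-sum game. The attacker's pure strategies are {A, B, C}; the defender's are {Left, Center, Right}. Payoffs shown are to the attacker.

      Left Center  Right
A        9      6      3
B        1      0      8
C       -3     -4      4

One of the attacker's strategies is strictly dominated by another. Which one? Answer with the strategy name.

B gives a strictly higher payoff than C against every column: 1 > -3, 0 > -4, 8 > 4.
So C is strictly dominated and the attacker never plays it.

C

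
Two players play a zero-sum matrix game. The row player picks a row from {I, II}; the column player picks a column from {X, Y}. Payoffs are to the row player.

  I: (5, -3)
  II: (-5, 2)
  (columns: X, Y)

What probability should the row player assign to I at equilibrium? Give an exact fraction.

7/15

Row minima: I → -3, II → -5; maximin = -3.
Column maxima: X → 5, Y → 2; minimax = 2.
-3 ≠ 2, so there is no saddle point; optimal play is mixed.
Let the row player play I with probability p. Expected payoff against X: 5p + (-5)(1−p) = 10p − 5; against Y: (-3)p + 2(1−p) = −5p + 2.
Setting these equal: 10p − 5 = −5p + 2 ⇒ 15p = 7 ⇒ p = 7/15, and the value is (10)·(7/15) − 5 = -1/3.
For the column player: with q = P(X), equating I's and II's payoffs gives 8q − 3 = −7q + 2 ⇒ q = 1/3.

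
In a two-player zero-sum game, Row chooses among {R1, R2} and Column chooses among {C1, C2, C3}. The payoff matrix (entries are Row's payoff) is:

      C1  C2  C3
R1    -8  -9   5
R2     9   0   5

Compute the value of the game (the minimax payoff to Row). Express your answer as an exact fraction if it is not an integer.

Row minima: R1 → -9, R2 → 0; maximin = 0.
Column maxima: C1 → 9, C2 → 0, C3 → 5; minimax = 0.
Since maximin = minimax = 0, there is a saddle point and the value is 0.

0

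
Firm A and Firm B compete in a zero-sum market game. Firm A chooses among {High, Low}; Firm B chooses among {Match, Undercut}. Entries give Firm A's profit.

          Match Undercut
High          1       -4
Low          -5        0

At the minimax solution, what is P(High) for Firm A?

1/2

Row minima: High → -4, Low → -5; maximin = -4.
Column maxima: Match → 1, Undercut → 0; minimax = 0.
-4 ≠ 0, so there is no saddle point; optimal play is mixed.
Let Firm A play High with probability p. Expected payoff against Match: 1p + (-5)(1−p) = 6p − 5; against Undercut: (-4)p + 0(1−p) = −4p.
Setting these equal: 6p − 5 = −4p ⇒ 10p = 5 ⇒ p = 1/2, and the value is (6)·(1/2) − 5 = -2.
For Firm B: with q = P(Match), equating High's and Low's payoffs gives 5q − 4 = −5q ⇒ q = 2/5.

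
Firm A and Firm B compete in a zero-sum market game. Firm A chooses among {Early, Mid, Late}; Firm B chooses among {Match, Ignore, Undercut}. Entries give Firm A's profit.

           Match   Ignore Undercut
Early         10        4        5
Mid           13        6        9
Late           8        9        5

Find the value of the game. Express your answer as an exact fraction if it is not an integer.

51/7

Row minima: Early → 4, Mid → 6, Late → 5; maximin = 6.
Column maxima: Match → 13, Ignore → 9, Undercut → 9; minimax = 9.
6 ≠ 9, so there is no saddle point; optimal play is mixed.
Early is strictly dominated by Mid, so Firm A never plays it.
Match is strictly dominated by Undercut (it gives Firm A strictly more in every row), so Firm B never plays it.
On the remaining 2×2 (Mid, Late vs Ignore, Undercut):
Let Firm A play Mid with probability p. Expected payoff against Ignore: 6p + 9(1−p) = −3p + 9; against Undercut: 9p + 5(1−p) = 4p + 5.
Setting these equal: −3p + 9 = 4p + 5 ⇒ −7p = -4 ⇒ p = 4/7, and the value is (-3)·(4/7) + 9 = 51/7.
For Firm B: with q = P(Ignore), equating Mid's and Late's payoffs gives −3q + 9 = 4q + 5 ⇒ q = 4/7.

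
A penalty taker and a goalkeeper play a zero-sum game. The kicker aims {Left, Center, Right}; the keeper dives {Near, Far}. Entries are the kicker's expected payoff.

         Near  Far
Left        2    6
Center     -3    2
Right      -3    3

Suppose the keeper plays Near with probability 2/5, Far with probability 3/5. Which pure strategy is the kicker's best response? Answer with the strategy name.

Expected payoff of Left: (2/5)·2 + (3/5)·6 = 22/5.
Expected payoff of Center: (2/5)·(-3) + (3/5)·2 = 0.
Expected payoff of Right: (2/5)·(-3) + (3/5)·3 = 3/5.
The largest is 22/5, so the kicker's best response is Left.

Left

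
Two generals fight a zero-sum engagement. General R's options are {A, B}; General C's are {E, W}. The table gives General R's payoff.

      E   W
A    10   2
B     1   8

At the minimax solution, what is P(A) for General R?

Row minima: A → 2, B → 1; maximin = 2.
Column maxima: E → 10, W → 8; minimax = 8.
2 ≠ 8, so there is no saddle point; optimal play is mixed.
Let General R play A with probability p. Expected payoff against E: 10p + 1(1−p) = 9p + 1; against W: 2p + 8(1−p) = −6p + 8.
Setting these equal: 9p + 1 = −6p + 8 ⇒ 15p = 7 ⇒ p = 7/15, and the value is (9)·(7/15) + 1 = 26/5.
For General C: with q = P(E), equating A's and B's payoffs gives 8q + 2 = −7q + 8 ⇒ q = 2/5.

7/15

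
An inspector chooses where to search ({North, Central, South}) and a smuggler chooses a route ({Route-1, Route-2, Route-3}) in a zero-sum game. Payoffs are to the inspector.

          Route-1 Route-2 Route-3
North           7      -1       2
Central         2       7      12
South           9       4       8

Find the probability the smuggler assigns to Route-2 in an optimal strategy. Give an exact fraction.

7/10

Row minima: North → -1, Central → 2, South → 4; maximin = 4.
Column maxima: Route-1 → 9, Route-2 → 7, Route-3 → 12; minimax = 7.
4 ≠ 7, so there is no saddle point; optimal play is mixed.
North is strictly dominated by South, so the inspector never plays it.
Route-3 is strictly dominated by Route-2 (it gives the inspector strictly more in every row), so the smuggler never plays it.
On the remaining 2×2 (Central, South vs Route-1, Route-2):
Let the inspector play Central with probability p. Expected payoff against Route-1: 2p + 9(1−p) = −7p + 9; against Route-2: 7p + 4(1−p) = 3p + 4.
Setting these equal: −7p + 9 = 3p + 4 ⇒ −10p = -5 ⇒ p = 1/2, and the value is (-7)·(1/2) + 9 = 11/2.
For the smuggler: with q = P(Route-1), equating Central's and South's payoffs gives −5q + 7 = 5q + 4 ⇒ q = 3/10.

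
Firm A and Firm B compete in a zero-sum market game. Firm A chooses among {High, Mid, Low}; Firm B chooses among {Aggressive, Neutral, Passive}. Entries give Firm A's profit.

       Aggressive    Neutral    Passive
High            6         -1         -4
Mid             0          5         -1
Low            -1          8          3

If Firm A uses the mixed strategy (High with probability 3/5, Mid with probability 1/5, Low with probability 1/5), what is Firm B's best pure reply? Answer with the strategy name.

If Firm B plays Aggressive, Firm A's expected payoff is (3/5)·6 + (1/5)·0 + (1/5)·(-1) = 17/5.
If Firm B plays Neutral, Firm A's expected payoff is (3/5)·(-1) + (1/5)·5 + (1/5)·8 = 2.
If Firm B plays Passive, Firm A's expected payoff is (3/5)·(-4) + (1/5)·(-1) + (1/5)·3 = -2.
Firm B minimizes Firm A's payoff; the smallest is -2, so the best response is Passive.

Passive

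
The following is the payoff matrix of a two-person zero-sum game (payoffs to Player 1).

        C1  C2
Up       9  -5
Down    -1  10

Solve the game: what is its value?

17/5

Row minima: Up → -5, Down → -1; maximin = -1.
Column maxima: C1 → 9, C2 → 10; minimax = 9.
-1 ≠ 9, so there is no saddle point; optimal play is mixed.
Let Player 1 play Up with probability p. Expected payoff against C1: 9p + (-1)(1−p) = 10p − 1; against C2: (-5)p + 10(1−p) = −15p + 10.
Setting these equal: 10p − 1 = −15p + 10 ⇒ 25p = 11 ⇒ p = 11/25, and the value is (10)·(11/25) − 1 = 17/5.
For Player 2: with q = P(C1), equating Up's and Down's payoffs gives 14q − 5 = −11q + 10 ⇒ q = 3/5.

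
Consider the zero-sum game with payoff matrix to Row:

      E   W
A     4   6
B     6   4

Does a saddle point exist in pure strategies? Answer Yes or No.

No

Row minima: A → 4, B → 4; maximin = 4.
Column maxima: E → 6, W → 6; minimax = 6.
4 ≠ 6, so no pure-strategy equilibrium exists.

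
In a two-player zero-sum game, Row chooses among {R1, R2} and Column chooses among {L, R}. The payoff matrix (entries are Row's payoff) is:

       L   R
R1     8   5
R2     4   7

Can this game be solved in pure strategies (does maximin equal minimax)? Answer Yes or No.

No

Row minima: R1 → 5, R2 → 4; maximin = 5.
Column maxima: L → 8, R → 7; minimax = 7.
5 ≠ 7, so no pure-strategy equilibrium exists.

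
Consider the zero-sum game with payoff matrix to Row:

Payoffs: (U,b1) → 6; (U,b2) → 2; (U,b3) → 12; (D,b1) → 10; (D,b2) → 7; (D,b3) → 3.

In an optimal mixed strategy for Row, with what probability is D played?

Row minima: U → 2, D → 3; maximin = 3.
Column maxima: b1 → 10, b2 → 7, b3 → 12; minimax = 7.
3 ≠ 7, so there is no saddle point; optimal play is mixed.
b1 is strictly dominated by b2 (it gives Row strictly more in every row), so Column never plays it.
On the remaining 2×2 (U, D vs b2, b3):
Let Row play U with probability p. Expected payoff against b2: 2p + 7(1−p) = −5p + 7; against b3: 12p + 3(1−p) = 9p + 3.
Setting these equal: −5p + 7 = 9p + 3 ⇒ −14p = -4 ⇒ p = 2/7, and the value is (-5)·(2/7) + 7 = 39/7.
For Column: with q = P(b2), equating U's and D's payoffs gives −10q + 12 = 4q + 3 ⇒ q = 9/14.

5/7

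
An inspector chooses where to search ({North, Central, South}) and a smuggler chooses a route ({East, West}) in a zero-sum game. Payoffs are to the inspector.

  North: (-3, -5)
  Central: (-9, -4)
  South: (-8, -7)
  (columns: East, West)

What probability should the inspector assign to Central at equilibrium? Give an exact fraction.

Row minima: North → -5, Central → -9, South → -8; maximin = -5.
Column maxima: East → -3, West → -4; minimax = -4.
-5 ≠ -4, so there is no saddle point; optimal play is mixed.
South is strictly dominated by North, so the inspector never plays it.
On the remaining 2×2 (North, Central vs East, West):
Let the inspector play North with probability p. Expected payoff against East: (-3)p + (-9)(1−p) = 6p − 9; against West: (-5)p + (-4)(1−p) = −p − 4.
Setting these equal: 6p − 9 = −p − 4 ⇒ 7p = 5 ⇒ p = 5/7, and the value is (6)·(5/7) − 9 = -33/7.
For the smuggler: with q = P(East), equating North's and Central's payoffs gives 2q − 5 = −5q − 4 ⇒ q = 1/7.

2/7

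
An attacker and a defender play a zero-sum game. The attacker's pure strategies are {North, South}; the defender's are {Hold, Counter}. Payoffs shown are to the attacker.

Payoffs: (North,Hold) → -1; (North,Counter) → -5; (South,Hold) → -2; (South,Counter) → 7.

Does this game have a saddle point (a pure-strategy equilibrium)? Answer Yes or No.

No

Row minima: North → -5, South → -2; maximin = -2.
Column maxima: Hold → -1, Counter → 7; minimax = -1.
-2 ≠ -1, so no pure-strategy equilibrium exists.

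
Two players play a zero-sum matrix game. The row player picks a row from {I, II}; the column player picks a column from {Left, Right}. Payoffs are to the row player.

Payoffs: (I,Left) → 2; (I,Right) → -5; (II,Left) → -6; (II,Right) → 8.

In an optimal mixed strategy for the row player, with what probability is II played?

1/3

Row minima: I → -5, II → -6; maximin = -5.
Column maxima: Left → 2, Right → 8; minimax = 2.
-5 ≠ 2, so there is no saddle point; optimal play is mixed.
Let the row player play I with probability p. Expected payoff against Left: 2p + (-6)(1−p) = 8p − 6; against Right: (-5)p + 8(1−p) = −13p + 8.
Setting these equal: 8p − 6 = −13p + 8 ⇒ 21p = 14 ⇒ p = 2/3, and the value is (8)·(2/3) − 6 = -2/3.
For the column player: with q = P(Left), equating I's and II's payoffs gives 7q − 5 = −14q + 8 ⇒ q = 13/21.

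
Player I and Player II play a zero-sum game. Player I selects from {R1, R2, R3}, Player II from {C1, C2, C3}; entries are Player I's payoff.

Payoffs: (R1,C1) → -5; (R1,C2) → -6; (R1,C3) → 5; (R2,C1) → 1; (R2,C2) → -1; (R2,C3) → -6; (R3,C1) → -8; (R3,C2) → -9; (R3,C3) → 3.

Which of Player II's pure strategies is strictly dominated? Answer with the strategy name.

C1

C2 holds Player I's payoff strictly below C1 in every row: -6 < -5, -1 < 1, -9 < -8.
So C1 is strictly dominated for Player II.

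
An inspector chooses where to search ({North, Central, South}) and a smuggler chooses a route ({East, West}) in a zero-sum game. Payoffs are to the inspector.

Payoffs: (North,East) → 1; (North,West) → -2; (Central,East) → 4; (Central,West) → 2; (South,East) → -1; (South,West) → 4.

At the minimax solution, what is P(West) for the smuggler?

Row minima: North → -2, Central → 2, South → -1; maximin = 2.
Column maxima: East → 4, West → 4; minimax = 4.
2 ≠ 4, so there is no saddle point; optimal play is mixed.
North is strictly dominated by Central, so the inspector never plays it.
On the remaining 2×2 (Central, South vs East, West):
Let the inspector play Central with probability p. Expected payoff against East: 4p + (-1)(1−p) = 5p − 1; against West: 2p + 4(1−p) = −2p + 4.
Setting these equal: 5p − 1 = −2p + 4 ⇒ 7p = 5 ⇒ p = 5/7, and the value is (5)·(5/7) − 1 = 18/7.
For the smuggler: with q = P(East), equating Central's and South's payoffs gives 2q + 2 = −5q + 4 ⇒ q = 2/7.

5/7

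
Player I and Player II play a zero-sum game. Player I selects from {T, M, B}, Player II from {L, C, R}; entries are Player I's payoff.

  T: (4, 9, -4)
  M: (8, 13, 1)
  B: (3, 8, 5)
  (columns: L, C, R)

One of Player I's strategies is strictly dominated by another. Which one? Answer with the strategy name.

M gives a strictly higher payoff than T against every column: 8 > 4, 13 > 9, 1 > -4.
So T is strictly dominated and Player I never plays it.

T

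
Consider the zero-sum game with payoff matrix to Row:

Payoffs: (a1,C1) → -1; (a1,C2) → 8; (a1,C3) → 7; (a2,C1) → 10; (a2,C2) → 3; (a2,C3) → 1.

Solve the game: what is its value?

Row minima: a1 → -1, a2 → 1; maximin = 1.
Column maxima: C1 → 10, C2 → 8, C3 → 7; minimax = 7.
1 ≠ 7, so there is no saddle point; optimal play is mixed.
C2 is strictly dominated by C3 (it gives Row strictly more in every row), so Column never plays it.
On the remaining 2×2 (a1, a2 vs C1, C3):
Let Row play a1 with probability p. Expected payoff against C1: (-1)p + 10(1−p) = −11p + 10; against C3: 7p + 1(1−p) = 6p + 1.
Setting these equal: −11p + 10 = 6p + 1 ⇒ −17p = -9 ⇒ p = 9/17, and the value is (-11)·(9/17) + 10 = 71/17.
For Column: with q = P(C1), equating a1's and a2's payoffs gives −8q + 7 = 9q + 1 ⇒ q = 6/17.

71/17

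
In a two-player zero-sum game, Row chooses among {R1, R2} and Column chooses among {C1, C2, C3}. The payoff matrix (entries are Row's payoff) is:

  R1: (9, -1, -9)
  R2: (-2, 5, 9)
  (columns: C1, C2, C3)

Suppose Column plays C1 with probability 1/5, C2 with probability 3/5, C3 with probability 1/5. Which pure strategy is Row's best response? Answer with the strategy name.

R2

Expected payoff of R1: (1/5)·9 + (3/5)·(-1) + (1/5)·(-9) = -3/5.
Expected payoff of R2: (1/5)·(-2) + (3/5)·5 + (1/5)·9 = 22/5.
The largest is 22/5, so Row's best response is R2.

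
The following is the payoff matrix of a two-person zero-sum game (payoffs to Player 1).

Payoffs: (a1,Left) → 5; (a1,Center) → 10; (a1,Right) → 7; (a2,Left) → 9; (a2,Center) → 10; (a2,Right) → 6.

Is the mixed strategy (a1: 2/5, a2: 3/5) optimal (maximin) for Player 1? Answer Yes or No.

No

Against Left this mix gives (2/5)·5 + (3/5)·9 = 37/5.
Against Center this mix gives (2/5)·10 + (3/5)·10 = 10.
Against Right this mix gives (2/5)·7 + (3/5)·6 = 32/5.
Player 2 will play Right, holding Player 1 to 32/5. Shifting weight toward the row that does better against Right would raise this floor (the equalizing mix achieves 33/5 against both Right and Left), so the proposed strategy is not optimal.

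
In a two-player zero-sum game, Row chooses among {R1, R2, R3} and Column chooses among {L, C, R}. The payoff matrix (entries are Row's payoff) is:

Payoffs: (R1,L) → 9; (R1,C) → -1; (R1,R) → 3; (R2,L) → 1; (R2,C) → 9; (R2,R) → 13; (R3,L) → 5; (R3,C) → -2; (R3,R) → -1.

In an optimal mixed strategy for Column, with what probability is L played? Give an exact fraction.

5/9

Row minima: R1 → -1, R2 → 1, R3 → -2; maximin = 1.
Column maxima: L → 9, C → 9, R → 13; minimax = 9.
1 ≠ 9, so there is no saddle point; optimal play is mixed.
R3 is strictly dominated by R1, so Row never plays it.
R is strictly dominated by C (it gives Row strictly more in every row), so Column never plays it.
On the remaining 2×2 (R1, R2 vs L, C):
Let Row play R1 with probability p. Expected payoff against L: 9p + 1(1−p) = 8p + 1; against C: (-1)p + 9(1−p) = −10p + 9.
Setting these equal: 8p + 1 = −10p + 9 ⇒ 18p = 8 ⇒ p = 4/9, and the value is (8)·(4/9) + 1 = 41/9.
For Column: with q = P(L), equating R1's and R2's payoffs gives 10q − 1 = −8q + 9 ⇒ q = 5/9.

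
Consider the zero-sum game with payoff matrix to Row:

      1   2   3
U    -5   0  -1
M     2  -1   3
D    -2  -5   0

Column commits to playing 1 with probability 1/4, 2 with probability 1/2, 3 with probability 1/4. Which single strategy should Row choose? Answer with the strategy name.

M

Expected payoff of U: (1/4)·(-5) + (1/2)·0 + (1/4)·(-1) = -3/2.
Expected payoff of M: (1/4)·2 + (1/2)·(-1) + (1/4)·3 = 3/4.
Expected payoff of D: (1/4)·(-2) + (1/2)·(-5) + (1/4)·0 = -3.
The largest is 3/4, so Row's best response is M.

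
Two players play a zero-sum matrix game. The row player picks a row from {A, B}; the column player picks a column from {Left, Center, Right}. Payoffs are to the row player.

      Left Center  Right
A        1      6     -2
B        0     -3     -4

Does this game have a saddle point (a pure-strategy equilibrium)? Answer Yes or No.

Row minima: A → -2, B → -4; maximin = -2.
Column maxima: Left → 1, Center → 6, Right → -2; minimax = -2.
maximin = minimax = -2, so a saddle point exists.

Yes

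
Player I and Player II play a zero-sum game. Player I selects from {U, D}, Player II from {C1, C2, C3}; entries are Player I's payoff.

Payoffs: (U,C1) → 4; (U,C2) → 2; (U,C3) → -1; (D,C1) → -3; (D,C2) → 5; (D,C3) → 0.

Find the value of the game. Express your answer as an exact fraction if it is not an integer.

-3/8

Row minima: U → -1, D → -3; maximin = -1.
Column maxima: C1 → 4, C2 → 5, C3 → 0; minimax = 0.
-1 ≠ 0, so there is no saddle point; optimal play is mixed.
C2 is strictly dominated by C3 (it gives Player I strictly more in every row), so Player II never plays it.
On the remaining 2×2 (U, D vs C1, C3):
Let Player I play U with probability p. Expected payoff against C1: 4p + (-3)(1−p) = 7p − 3; against C3: (-1)p + 0(1−p) = −p.
Setting these equal: 7p − 3 = −p ⇒ 8p = 3 ⇒ p = 3/8, and the value is (7)·(3/8) − 3 = -3/8.
For Player II: with q = P(C1), equating U's and D's payoffs gives 5q − 1 = −3q ⇒ q = 1/8.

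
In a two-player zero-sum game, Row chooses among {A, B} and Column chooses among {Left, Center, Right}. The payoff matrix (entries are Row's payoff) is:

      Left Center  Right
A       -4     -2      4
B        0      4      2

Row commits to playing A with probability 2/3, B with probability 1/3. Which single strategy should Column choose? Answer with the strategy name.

If Column plays Left, Row's expected payoff is (2/3)·(-4) + (1/3)·0 = -8/3.
If Column plays Center, Row's expected payoff is (2/3)·(-2) + (1/3)·4 = 0.
If Column plays Right, Row's expected payoff is (2/3)·4 + (1/3)·2 = 10/3.
Column minimizes Row's payoff; the smallest is -8/3, so the best response is Left.

Left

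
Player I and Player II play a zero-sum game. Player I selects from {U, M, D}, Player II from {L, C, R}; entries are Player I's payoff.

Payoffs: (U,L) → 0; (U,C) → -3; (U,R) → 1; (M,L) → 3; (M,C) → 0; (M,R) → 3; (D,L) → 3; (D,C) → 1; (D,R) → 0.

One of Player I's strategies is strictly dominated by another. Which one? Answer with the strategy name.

M gives a strictly higher payoff than U against every column: 3 > 0, 0 > -3, 3 > 1.
So U is strictly dominated and Player I never plays it.

U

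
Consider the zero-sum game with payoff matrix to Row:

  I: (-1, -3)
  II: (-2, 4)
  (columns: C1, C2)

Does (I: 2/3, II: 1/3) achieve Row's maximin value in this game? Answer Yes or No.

Against C1 this mix gives (2/3)·(-1) + (1/3)·(-2) = -4/3.
Against C2 this mix gives (2/3)·(-3) + (1/3)·4 = -2/3.
Column will play C1, holding Row to -4/3. Shifting weight toward the row that does better against C1 would raise this floor (the equalizing mix achieves -5/4 against both C1 and C2), so the proposed strategy is not optimal.

No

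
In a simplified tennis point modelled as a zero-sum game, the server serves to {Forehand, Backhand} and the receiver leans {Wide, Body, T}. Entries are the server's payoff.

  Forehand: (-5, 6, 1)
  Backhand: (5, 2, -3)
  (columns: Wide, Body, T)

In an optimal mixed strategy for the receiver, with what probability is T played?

Row minima: Forehand → -5, Backhand → -3; maximin = -3.
Column maxima: Wide → 5, Body → 6, T → 1; minimax = 1.
-3 ≠ 1, so there is no saddle point; optimal play is mixed.
Body is strictly dominated by T (it gives the server strictly more in every row), so the receiver never plays it.
On the remaining 2×2 (Forehand, Backhand vs Wide, T):
Let the server play Forehand with probability p. Expected payoff against Wide: (-5)p + 5(1−p) = −10p + 5; against T: 1p + (-3)(1−p) = 4p − 3.
Setting these equal: −10p + 5 = 4p − 3 ⇒ −14p = -8 ⇒ p = 4/7, and the value is (-10)·(4/7) + 5 = -5/7.
For the receiver: with q = P(Wide), equating Forehand's and Backhand's payoffs gives −6q + 1 = 8q − 3 ⇒ q = 2/7.

5/7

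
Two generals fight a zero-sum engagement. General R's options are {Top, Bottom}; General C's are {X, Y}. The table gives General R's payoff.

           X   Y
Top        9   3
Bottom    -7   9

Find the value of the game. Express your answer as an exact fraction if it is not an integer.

51/11

Row minima: Top → 3, Bottom → -7; maximin = 3.
Column maxima: X → 9, Y → 9; minimax = 9.
3 ≠ 9, so there is no saddle point; optimal play is mixed.
Let General R play Top with probability p. Expected payoff against X: 9p + (-7)(1−p) = 16p − 7; against Y: 3p + 9(1−p) = −6p + 9.
Setting these equal: 16p − 7 = −6p + 9 ⇒ 22p = 16 ⇒ p = 8/11, and the value is (16)·(8/11) − 7 = 51/11.
For General C: with q = P(X), equating Top's and Bottom's payoffs gives 6q + 3 = −16q + 9 ⇒ q = 3/11.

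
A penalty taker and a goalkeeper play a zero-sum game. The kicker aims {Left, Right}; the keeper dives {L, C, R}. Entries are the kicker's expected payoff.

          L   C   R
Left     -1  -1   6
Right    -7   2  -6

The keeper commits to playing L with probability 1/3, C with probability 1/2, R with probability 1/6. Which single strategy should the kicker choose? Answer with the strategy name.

Expected payoff of Left: (1/3)·(-1) + (1/2)·(-1) + (1/6)·6 = 1/6.
Expected payoff of Right: (1/3)·(-7) + (1/2)·2 + (1/6)·(-6) = -7/3.
The largest is 1/6, so the kicker's best response is Left.

Left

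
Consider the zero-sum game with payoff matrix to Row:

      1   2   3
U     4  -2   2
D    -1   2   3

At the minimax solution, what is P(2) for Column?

5/9

Row minima: U → -2, D → -1; maximin = -1.
Column maxima: 1 → 4, 2 → 2, 3 → 3; minimax = 2.
-1 ≠ 2, so there is no saddle point; optimal play is mixed.
3 is strictly dominated by 2 (it gives Row strictly more in every row), so Column never plays it.
On the remaining 2×2 (U, D vs 1, 2):
Let Row play U with probability p. Expected payoff against 1: 4p + (-1)(1−p) = 5p − 1; against 2: (-2)p + 2(1−p) = −4p + 2.
Setting these equal: 5p − 1 = −4p + 2 ⇒ 9p = 3 ⇒ p = 1/3, and the value is (5)·(1/3) − 1 = 2/3.
For Column: with q = P(1), equating U's and D's payoffs gives 6q − 2 = −3q + 2 ⇒ q = 4/9.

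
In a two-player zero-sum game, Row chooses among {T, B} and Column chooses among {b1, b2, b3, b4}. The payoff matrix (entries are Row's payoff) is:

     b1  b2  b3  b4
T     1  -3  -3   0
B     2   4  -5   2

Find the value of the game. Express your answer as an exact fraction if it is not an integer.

Row minima: T → -3, B → -5; maximin = -3.
Column maxima: b1 → 2, b2 → 4, b3 → -3, b4 → 2; minimax = -3.
Since maximin = minimax = -3, there is a saddle point and the value is -3.

-3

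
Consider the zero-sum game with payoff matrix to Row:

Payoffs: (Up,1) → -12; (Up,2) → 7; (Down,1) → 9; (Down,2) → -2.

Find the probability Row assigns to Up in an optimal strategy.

11/30

Row minima: Up → -12, Down → -2; maximin = -2.
Column maxima: 1 → 9, 2 → 7; minimax = 7.
-2 ≠ 7, so there is no saddle point; optimal play is mixed.
Let Row play Up with probability p. Expected payoff against 1: (-12)p + 9(1−p) = −21p + 9; against 2: 7p + (-2)(1−p) = 9p − 2.
Setting these equal: −21p + 9 = 9p − 2 ⇒ −30p = -11 ⇒ p = 11/30, and the value is (-21)·(11/30) + 9 = 13/10.
For Column: with q = P(1), equating Up's and Down's payoffs gives −19q + 7 = 11q − 2 ⇒ q = 3/10.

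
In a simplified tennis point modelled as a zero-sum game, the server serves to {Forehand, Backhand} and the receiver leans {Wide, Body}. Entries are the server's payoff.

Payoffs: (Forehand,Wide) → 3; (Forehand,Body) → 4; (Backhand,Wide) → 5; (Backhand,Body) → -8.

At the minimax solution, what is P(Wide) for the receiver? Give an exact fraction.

Row minima: Forehand → 3, Backhand → -8; maximin = 3.
Column maxima: Wide → 5, Body → 4; minimax = 4.
3 ≠ 4, so there is no saddle point; optimal play is mixed.
Let the server play Forehand with probability p. Expected payoff against Wide: 3p + 5(1−p) = −2p + 5; against Body: 4p + (-8)(1−p) = 12p − 8.
Setting these equal: −2p + 5 = 12p − 8 ⇒ −14p = -13 ⇒ p = 13/14, and the value is (-2)·(13/14) + 5 = 22/7.
For the receiver: with q = P(Wide), equating Forehand's and Backhand's payoffs gives −q + 4 = 13q − 8 ⇒ q = 6/7.

6/7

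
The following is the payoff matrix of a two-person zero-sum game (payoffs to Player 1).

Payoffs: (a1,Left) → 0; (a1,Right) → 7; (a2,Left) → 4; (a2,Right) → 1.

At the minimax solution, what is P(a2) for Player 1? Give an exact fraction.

Row minima: a1 → 0, a2 → 1; maximin = 1.
Column maxima: Left → 4, Right → 7; minimax = 4.
1 ≠ 4, so there is no saddle point; optimal play is mixed.
Let Player 1 play a1 with probability p. Expected payoff against Left: 0p + 4(1−p) = −4p + 4; against Right: 7p + 1(1−p) = 6p + 1.
Setting these equal: −4p + 4 = 6p + 1 ⇒ −10p = -3 ⇒ p = 3/10, and the value is (-4)·(3/10) + 4 = 14/5.
For Player 2: with q = P(Left), equating a1's and a2's payoffs gives −7q + 7 = 3q + 1 ⇒ q = 3/5.

7/10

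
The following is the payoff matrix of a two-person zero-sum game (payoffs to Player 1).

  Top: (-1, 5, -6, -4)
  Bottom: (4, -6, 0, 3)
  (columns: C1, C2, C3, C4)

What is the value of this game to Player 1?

-36/17

Row minima: Top → -6, Bottom → -6; maximin = -6.
Column maxima: C1 → 4, C2 → 5, C3 → 0, C4 → 3; minimax = 0.
-6 ≠ 0, so there is no saddle point; optimal play is mixed.
C1 is strictly dominated by C3 (it gives Player 1 strictly more in every row), so Player 2 never plays it.
C4 is strictly dominated by C3 (it gives Player 1 strictly more in every row), so Player 2 never plays it.
On the remaining 2×2 (Top, Bottom vs C2, C3):
Let Player 1 play Top with probability p. Expected payoff against C2: 5p + (-6)(1−p) = 11p − 6; against C3: (-6)p + 0(1−p) = −6p.
Setting these equal: 11p − 6 = −6p ⇒ 17p = 6 ⇒ p = 6/17, and the value is (11)·(6/17) − 6 = -36/17.
For Player 2: with q = P(C2), equating Top's and Bottom's payoffs gives 11q − 6 = −6q ⇒ q = 6/17.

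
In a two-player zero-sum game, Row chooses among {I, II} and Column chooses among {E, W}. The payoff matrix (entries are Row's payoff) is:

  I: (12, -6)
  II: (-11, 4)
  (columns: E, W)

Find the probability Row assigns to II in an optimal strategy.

6/11

Row minima: I → -6, II → -11; maximin = -6.
Column maxima: E → 12, W → 4; minimax = 4.
-6 ≠ 4, so there is no saddle point; optimal play is mixed.
Let Row play I with probability p. Expected payoff against E: 12p + (-11)(1−p) = 23p − 11; against W: (-6)p + 4(1−p) = −10p + 4.
Setting these equal: 23p − 11 = −10p + 4 ⇒ 33p = 15 ⇒ p = 5/11, and the value is (23)·(5/11) − 11 = -6/11.
For Column: with q = P(E), equating I's and II's payoffs gives 18q − 6 = −15q + 4 ⇒ q = 10/33.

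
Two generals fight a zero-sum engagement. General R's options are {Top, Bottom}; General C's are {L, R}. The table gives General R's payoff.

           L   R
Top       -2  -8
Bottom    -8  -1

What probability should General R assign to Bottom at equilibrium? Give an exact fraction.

Row minima: Top → -8, Bottom → -8; maximin = -8.
Column maxima: L → -2, R → -1; minimax = -2.
-8 ≠ -2, so there is no saddle point; optimal play is mixed.
Let General R play Top with probability p. Expected payoff against L: (-2)p + (-8)(1−p) = 6p − 8; against R: (-8)p + (-1)(1−p) = −7p − 1.
Setting these equal: 6p − 8 = −7p − 1 ⇒ 13p = 7 ⇒ p = 7/13, and the value is (6)·(7/13) − 8 = -62/13.
For General C: with q = P(L), equating Top's and Bottom's payoffs gives 6q − 8 = −7q − 1 ⇒ q = 7/13.

6/13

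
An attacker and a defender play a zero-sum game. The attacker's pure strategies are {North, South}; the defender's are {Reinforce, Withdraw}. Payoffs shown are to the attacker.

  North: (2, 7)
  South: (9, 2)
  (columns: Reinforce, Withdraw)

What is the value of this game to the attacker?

59/12

Row minima: North → 2, South → 2; maximin = 2.
Column maxima: Reinforce → 9, Withdraw → 7; minimax = 7.
2 ≠ 7, so there is no saddle point; optimal play is mixed.
Let the attacker play North with probability p. Expected payoff against Reinforce: 2p + 9(1−p) = −7p + 9; against Withdraw: 7p + 2(1−p) = 5p + 2.
Setting these equal: −7p + 9 = 5p + 2 ⇒ −12p = -7 ⇒ p = 7/12, and the value is (-7)·(7/12) + 9 = 59/12.
For the defender: with q = P(Reinforce), equating North's and South's payoffs gives −5q + 7 = 7q + 2 ⇒ q = 5/12.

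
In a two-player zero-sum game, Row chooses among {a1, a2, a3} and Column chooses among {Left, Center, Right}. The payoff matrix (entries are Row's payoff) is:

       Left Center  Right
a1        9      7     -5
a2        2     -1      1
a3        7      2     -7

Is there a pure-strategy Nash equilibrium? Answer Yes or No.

Row minima: a1 → -5, a2 → -1, a3 → -7; maximin = -1.
Column maxima: Left → 9, Center → 7, Right → 1; minimax = 1.
-1 ≠ 1, so no pure-strategy equilibrium exists.

No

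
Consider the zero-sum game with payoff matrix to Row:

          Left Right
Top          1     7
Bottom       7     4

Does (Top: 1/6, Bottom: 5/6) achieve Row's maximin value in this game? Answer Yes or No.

Against Left this mix gives (1/6)·1 + (5/6)·7 = 6.
Against Right this mix gives (1/6)·7 + (5/6)·4 = 9/2.
Column will play Right, holding Row to 9/2. Shifting weight toward the row that does better against Right would raise this floor (the equalizing mix achieves 5 against both Right and Left), so the proposed strategy is not optimal.

No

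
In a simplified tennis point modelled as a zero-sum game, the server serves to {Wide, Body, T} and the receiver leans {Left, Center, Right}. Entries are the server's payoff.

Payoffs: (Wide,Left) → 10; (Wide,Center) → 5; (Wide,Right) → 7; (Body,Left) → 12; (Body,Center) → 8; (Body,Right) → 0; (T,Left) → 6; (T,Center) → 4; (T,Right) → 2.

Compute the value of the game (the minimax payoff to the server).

28/5

Row minima: Wide → 5, Body → 0, T → 2; maximin = 5.
Column maxima: Left → 12, Center → 8, Right → 7; minimax = 7.
5 ≠ 7, so there is no saddle point; optimal play is mixed.
T is strictly dominated by Wide, so the server never plays it.
Left is strictly dominated by Center (it gives the server strictly more in every row), so the receiver never plays it.
On the remaining 2×2 (Wide, Body vs Center, Right):
Let the server play Wide with probability p. Expected payoff against Center: 5p + 8(1−p) = −3p + 8; against Right: 7p + 0(1−p) = 7p.
Setting these equal: −3p + 8 = 7p ⇒ −10p = -8 ⇒ p = 4/5, and the value is (-3)·(4/5) + 8 = 28/5.
For the receiver: with q = P(Center), equating Wide's and Body's payoffs gives −2q + 7 = 8q ⇒ q = 7/10.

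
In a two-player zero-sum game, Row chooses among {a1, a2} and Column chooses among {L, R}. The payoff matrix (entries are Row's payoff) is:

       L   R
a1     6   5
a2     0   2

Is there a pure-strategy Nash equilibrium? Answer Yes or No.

Yes

Row minima: a1 → 5, a2 → 0; maximin = 5.
Column maxima: L → 6, R → 5; minimax = 5.
maximin = minimax = 5, so a saddle point exists.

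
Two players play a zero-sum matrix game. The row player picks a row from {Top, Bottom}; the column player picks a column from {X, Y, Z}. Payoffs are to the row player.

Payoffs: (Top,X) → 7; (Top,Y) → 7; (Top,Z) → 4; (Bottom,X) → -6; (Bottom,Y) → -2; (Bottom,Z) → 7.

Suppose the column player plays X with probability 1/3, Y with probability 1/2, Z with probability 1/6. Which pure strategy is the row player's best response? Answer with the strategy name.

Top

Expected payoff of Top: (1/3)·7 + (1/2)·7 + (1/6)·4 = 13/2.
Expected payoff of Bottom: (1/3)·(-6) + (1/2)·(-2) + (1/6)·7 = -11/6.
The largest is 13/2, so the row player's best response is Top.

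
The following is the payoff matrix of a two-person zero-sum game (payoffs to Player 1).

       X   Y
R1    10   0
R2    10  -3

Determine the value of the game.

0

Row minima: R1 → 0, R2 → -3; maximin = 0.
Column maxima: X → 10, Y → 0; minimax = 0.
Since maximin = minimax = 0, there is a saddle point and the value is 0.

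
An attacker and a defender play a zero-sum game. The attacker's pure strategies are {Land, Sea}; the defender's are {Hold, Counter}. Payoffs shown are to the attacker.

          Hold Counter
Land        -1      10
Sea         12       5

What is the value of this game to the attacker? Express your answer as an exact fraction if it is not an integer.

125/18

Row minima: Land → -1, Sea → 5; maximin = 5.
Column maxima: Hold → 12, Counter → 10; minimax = 10.
5 ≠ 10, so there is no saddle point; optimal play is mixed.
Let the attacker play Land with probability p. Expected payoff against Hold: (-1)p + 12(1−p) = −13p + 12; against Counter: 10p + 5(1−p) = 5p + 5.
Setting these equal: −13p + 12 = 5p + 5 ⇒ −18p = -7 ⇒ p = 7/18, and the value is (-13)·(7/18) + 12 = 125/18.
For the defender: with q = P(Hold), equating Land's and Sea's payoffs gives −11q + 10 = 7q + 5 ⇒ q = 5/18.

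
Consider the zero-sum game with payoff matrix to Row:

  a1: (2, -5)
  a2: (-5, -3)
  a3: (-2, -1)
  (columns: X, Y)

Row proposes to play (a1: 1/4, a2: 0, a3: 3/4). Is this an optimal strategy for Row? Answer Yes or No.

No

Against X this mix gives (1/4)·2 + (3/4)·(-2) = -1.
Against Y this mix gives (1/4)·(-5) + (3/4)·(-1) = -2.
Column will play Y, holding Row to -2. Shifting weight toward the row that does better against Y would raise this floor (the equalizing mix achieves -3/2 against both Y and X), so the proposed strategy is not optimal.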